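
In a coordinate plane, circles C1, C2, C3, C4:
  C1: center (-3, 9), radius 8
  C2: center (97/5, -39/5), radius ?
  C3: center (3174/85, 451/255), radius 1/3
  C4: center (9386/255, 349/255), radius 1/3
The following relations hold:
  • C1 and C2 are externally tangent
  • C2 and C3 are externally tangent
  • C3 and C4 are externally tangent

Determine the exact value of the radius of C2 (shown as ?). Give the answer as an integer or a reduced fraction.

20

1. [ext C1·C2]  r_C2² + 16r_C2 − 720 = 0  ⇒  r_C2 = 20 (r>0 drops 1)
2. [ext C2·C3]  r_C2² + (2/3)r_C2 − 1240/3 = 0  ⇒  r_C2 = 20 (r>0 drops 1)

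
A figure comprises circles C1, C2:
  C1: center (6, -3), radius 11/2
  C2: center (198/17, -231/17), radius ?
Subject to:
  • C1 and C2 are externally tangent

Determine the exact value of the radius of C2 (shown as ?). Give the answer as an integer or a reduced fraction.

13/2

1. [ext C1·C2]  r_C2² + 11r_C2 − 455/4 = 0  ⇒  r_C2 = 13/2 (r>0 drops 1)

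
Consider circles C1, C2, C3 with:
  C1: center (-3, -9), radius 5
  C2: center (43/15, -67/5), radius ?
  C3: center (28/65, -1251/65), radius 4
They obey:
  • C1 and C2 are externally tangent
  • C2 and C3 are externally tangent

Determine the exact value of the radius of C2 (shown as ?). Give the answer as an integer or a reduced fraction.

7/3

1. [ext C1·C2]  r_C2² + 10r_C2 − 259/9 = 0  ⇒  r_C2 = 7/3 (r>0 drops 1)
2. [ext C2·C3]  r_C2² + 8r_C2 − 217/9 = 0  ⇒  r_C2 = 7/3 (r>0 drops 1)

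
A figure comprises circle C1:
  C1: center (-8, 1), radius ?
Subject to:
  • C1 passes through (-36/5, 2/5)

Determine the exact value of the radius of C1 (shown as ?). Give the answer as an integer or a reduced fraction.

1

1. [C1∋P]  r_C1² − 1 = 0  ⇒  r_C1 = 1 (r>0 drops 1)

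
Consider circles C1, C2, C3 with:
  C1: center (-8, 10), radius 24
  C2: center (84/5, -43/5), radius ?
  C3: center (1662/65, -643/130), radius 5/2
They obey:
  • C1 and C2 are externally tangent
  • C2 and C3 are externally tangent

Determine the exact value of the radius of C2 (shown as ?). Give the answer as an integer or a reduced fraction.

1. [ext C1·C2]  r_C2² + 48r_C2 − 385 = 0  ⇒  r_C2 = 7 (r>0 drops 1)
2. [ext C2·C3]  r_C2² + 5r_C2 − 84 = 0  ⇒  r_C2 = 7 (r>0 drops 1)

7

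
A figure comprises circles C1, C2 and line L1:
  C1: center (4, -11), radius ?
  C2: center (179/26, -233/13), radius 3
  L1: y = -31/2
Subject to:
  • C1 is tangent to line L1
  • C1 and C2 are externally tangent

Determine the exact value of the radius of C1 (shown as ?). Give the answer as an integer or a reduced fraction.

1. [C1‖L1]  r_C1² − 81/4 = 0  ⇒  r_C1 = 9/2 (r>0 drops 1)
2. [ext C1·C2]  r_C1² + 6r_C1 − 189/4 = 0  ⇒  r_C1 = 9/2 (r>0 drops 1)

9/2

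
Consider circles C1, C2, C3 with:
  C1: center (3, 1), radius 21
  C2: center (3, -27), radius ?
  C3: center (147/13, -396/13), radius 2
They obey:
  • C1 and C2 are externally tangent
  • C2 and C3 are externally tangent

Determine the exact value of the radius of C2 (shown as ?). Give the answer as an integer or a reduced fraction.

7

1. [ext C1·C2]  r_C2² + 42r_C2 − 343 = 0  ⇒  r_C2 = 7 (r>0 drops 1)
2. [ext C2·C3]  r_C2² + 4r_C2 − 77 = 0  ⇒  r_C2 = 7 (r>0 drops 1)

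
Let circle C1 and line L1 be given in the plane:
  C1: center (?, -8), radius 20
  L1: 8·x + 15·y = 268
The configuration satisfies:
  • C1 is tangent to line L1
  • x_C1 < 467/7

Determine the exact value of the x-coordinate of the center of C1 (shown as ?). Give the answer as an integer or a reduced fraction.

1. [C1‖L1]  x_C1² − 97x_C1 + 546 = 0  ⇒  x_C1 = 6 or 91
2. given x_C1 < 467/7: keep 6

6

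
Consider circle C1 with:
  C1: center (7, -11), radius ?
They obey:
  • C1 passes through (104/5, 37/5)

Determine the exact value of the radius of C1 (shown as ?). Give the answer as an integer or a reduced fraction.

1. [C1∋P]  r_C1² − 529 = 0  ⇒  r_C1 = 23 (r>0 drops 1)

23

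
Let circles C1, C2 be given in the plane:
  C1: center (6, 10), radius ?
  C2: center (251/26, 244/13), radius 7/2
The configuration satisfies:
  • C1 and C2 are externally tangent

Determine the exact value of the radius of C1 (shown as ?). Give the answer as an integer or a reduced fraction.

1. [ext C1·C2]  r_C1² + 7r_C1 − 78 = 0  ⇒  r_C1 = 6 (r>0 drops 1)

6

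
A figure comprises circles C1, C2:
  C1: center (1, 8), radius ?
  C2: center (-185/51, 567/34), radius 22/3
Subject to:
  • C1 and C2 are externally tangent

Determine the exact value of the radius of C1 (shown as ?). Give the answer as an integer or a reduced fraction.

1. [ext C1·C2]  r_C1² + (44/3)r_C1 − 515/12 = 0  ⇒  r_C1 = 5/2 (r>0 drops 1)

5/2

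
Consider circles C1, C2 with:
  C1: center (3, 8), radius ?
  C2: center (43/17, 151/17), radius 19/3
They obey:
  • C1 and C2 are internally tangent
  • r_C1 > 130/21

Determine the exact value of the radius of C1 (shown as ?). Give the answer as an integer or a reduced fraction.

1. [int C1,C2]  r_C1² − (38/3)r_C1 + 352/9 = 0  ⇒  r_C1 = 16/3 or 22/3
2. given r_C1 > 130/21: keep 22/3

22/3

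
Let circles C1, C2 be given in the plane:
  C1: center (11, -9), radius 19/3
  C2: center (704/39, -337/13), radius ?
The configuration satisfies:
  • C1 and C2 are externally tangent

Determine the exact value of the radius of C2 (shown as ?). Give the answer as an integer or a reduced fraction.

12

1. [ext C1·C2]  r_C2² + (38/3)r_C2 − 296 = 0  ⇒  r_C2 = 12 (r>0 drops 1)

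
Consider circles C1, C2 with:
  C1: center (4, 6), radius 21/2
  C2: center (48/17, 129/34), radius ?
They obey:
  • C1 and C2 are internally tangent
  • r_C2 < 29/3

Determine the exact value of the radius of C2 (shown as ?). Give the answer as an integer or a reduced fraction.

8

1. [int C1,C2]  r_C2² − 21r_C2 + 104 = 0  ⇒  r_C2 = 8 or 13
2. given r_C2 < 29/3: keep 8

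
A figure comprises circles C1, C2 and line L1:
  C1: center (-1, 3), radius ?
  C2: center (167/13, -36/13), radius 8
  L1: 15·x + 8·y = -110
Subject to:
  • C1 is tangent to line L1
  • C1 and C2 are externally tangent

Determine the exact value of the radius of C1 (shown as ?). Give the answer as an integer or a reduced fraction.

7

1. [C1‖L1]  r_C1² − 49 = 0  ⇒  r_C1 = 7 (r>0 drops 1)
2. [ext C1·C2]  r_C1² + 16r_C1 − 161 = 0  ⇒  r_C1 = 7 (r>0 drops 1)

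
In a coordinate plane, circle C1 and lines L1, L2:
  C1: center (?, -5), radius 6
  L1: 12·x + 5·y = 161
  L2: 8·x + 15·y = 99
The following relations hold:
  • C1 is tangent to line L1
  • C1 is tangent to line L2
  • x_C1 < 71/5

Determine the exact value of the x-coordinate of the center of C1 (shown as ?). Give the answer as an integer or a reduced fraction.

1. [C1‖L1]  x_C1² − 31x_C1 + 198 = 0  ⇒  x_C1 = 9 or 22
2. [C1‖L2]  x_C1² − (87/2)x_C1 + 621/2 = 0  ⇒  x_C1 = 9 or 69/2

9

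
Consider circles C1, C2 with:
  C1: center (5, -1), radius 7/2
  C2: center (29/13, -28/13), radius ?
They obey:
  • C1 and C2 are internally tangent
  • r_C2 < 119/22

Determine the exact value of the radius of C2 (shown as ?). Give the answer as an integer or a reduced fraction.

1/2

1. [int C1,C2]  r_C2² − 7r_C2 + 13/4 = 0  ⇒  r_C2 = 1/2 or 13/2
2. given r_C2 < 119/22: keep 1/2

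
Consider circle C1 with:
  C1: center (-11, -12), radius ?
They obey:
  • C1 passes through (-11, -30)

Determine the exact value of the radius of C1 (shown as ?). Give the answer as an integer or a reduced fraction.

18

1. [C1∋P]  r_C1² − 324 = 0  ⇒  r_C1 = 18 (r>0 drops 1)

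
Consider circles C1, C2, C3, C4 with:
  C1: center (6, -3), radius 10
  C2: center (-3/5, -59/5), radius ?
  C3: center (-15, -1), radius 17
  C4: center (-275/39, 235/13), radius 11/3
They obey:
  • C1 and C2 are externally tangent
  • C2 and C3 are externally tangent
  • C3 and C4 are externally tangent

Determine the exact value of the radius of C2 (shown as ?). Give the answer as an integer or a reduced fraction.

1. [ext C1·C2]  r_C2² + 20r_C2 − 21 = 0  ⇒  r_C2 = 1 (r>0 drops 1)
2. [ext C2·C3]  r_C2² + 34r_C2 − 35 = 0  ⇒  r_C2 = 1 (r>0 drops 1)

1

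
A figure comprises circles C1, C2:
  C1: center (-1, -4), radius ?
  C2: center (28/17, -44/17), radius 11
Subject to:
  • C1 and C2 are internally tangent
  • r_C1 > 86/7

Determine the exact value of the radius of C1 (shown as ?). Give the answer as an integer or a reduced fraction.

14

1. [int C1,C2]  r_C1² − 22r_C1 + 112 = 0  ⇒  r_C1 = 8 or 14
2. given r_C1 > 86/7: keep 14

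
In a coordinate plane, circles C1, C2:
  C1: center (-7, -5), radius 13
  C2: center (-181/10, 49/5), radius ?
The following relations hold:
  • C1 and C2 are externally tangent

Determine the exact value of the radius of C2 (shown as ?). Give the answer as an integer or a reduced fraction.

11/2

1. [ext C1·C2]  r_C2² + 26r_C2 − 693/4 = 0  ⇒  r_C2 = 11/2 (r>0 drops 1)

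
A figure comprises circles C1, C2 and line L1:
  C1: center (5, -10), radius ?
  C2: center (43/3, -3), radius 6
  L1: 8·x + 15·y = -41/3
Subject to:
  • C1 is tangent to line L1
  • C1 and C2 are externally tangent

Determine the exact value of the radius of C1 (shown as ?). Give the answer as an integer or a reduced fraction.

1. [C1‖L1]  r_C1² − 289/9 = 0  ⇒  r_C1 = 17/3 (r>0 drops 1)
2. [ext C1·C2]  r_C1² + 12r_C1 − 901/9 = 0  ⇒  r_C1 = 17/3 (r>0 drops 1)

17/3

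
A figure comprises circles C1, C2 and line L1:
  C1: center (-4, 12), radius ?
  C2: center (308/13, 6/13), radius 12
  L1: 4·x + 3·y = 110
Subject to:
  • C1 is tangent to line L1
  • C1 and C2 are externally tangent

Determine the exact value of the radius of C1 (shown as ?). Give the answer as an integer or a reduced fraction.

1. [C1‖L1]  r_C1² − 324 = 0  ⇒  r_C1 = 18 (r>0 drops 1)
2. [ext C1·C2]  r_C1² + 24r_C1 − 756 = 0  ⇒  r_C1 = 18 (r>0 drops 1)

18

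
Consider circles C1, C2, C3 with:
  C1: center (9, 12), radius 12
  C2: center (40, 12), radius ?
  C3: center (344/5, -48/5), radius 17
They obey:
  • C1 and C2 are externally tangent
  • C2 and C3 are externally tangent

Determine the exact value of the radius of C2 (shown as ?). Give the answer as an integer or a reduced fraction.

19

1. [ext C1·C2]  r_C2² + 24r_C2 − 817 = 0  ⇒  r_C2 = 19 (r>0 drops 1)
2. [ext C2·C3]  r_C2² + 34r_C2 − 1007 = 0  ⇒  r_C2 = 19 (r>0 drops 1)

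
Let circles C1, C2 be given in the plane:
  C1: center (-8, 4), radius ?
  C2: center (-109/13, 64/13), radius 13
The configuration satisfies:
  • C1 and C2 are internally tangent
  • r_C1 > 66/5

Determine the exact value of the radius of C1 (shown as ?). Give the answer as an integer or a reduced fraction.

1. [int C1,C2]  r_C1² − 26r_C1 + 168 = 0  ⇒  r_C1 = 12 or 14
2. given r_C1 > 66/5: keep 14

14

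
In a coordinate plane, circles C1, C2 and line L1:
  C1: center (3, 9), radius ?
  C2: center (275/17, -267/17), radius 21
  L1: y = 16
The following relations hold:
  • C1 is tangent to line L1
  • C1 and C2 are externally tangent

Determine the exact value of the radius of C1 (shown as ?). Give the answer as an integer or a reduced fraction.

1. [C1‖L1]  r_C1² − 49 = 0  ⇒  r_C1 = 7 (r>0 drops 1)
2. [ext C1·C2]  r_C1² + 42r_C1 − 343 = 0  ⇒  r_C1 = 7 (r>0 drops 1)

7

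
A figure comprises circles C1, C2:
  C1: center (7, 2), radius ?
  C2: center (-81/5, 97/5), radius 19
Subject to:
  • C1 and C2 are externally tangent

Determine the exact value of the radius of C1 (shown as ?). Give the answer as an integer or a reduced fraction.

10

1. [ext C1·C2]  r_C1² + 38r_C1 − 480 = 0  ⇒  r_C1 = 10 (r>0 drops 1)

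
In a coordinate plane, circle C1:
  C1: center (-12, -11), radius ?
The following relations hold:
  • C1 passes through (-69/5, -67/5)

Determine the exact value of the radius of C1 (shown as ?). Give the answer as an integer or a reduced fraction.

1. [C1∋P]  r_C1² − 9 = 0  ⇒  r_C1 = 3 (r>0 drops 1)

3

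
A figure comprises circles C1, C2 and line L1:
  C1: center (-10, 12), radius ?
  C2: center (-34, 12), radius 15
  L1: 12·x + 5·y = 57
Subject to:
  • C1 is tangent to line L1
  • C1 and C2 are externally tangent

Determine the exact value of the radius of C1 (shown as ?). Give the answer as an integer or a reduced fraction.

9

1. [C1‖L1]  r_C1² − 81 = 0  ⇒  r_C1 = 9 (r>0 drops 1)
2. [ext C1·C2]  r_C1² + 30r_C1 − 351 = 0  ⇒  r_C1 = 9 (r>0 drops 1)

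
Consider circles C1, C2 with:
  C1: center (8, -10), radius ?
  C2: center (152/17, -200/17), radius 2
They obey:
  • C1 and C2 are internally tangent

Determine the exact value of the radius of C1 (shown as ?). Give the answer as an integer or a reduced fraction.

1. [int C1,C2]  r_C1² − 4r_C1 = 0  ⇒  r_C1 = 4 (r>0 drops 1)

4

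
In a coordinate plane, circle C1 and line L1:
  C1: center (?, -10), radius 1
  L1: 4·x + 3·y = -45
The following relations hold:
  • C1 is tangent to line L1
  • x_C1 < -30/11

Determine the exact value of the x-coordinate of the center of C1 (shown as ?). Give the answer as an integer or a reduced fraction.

1. [C1‖L1]  x_C1² + (15/2)x_C1 + 25/2 = 0  ⇒  x_C1 = -5 or -5/2
2. given x_C1 < -30/11: keep -5

-5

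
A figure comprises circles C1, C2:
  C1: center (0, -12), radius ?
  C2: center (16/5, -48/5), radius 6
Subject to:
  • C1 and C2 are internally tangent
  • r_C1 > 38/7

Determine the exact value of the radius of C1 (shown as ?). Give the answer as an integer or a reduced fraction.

1. [int C1,C2]  r_C1² − 12r_C1 + 20 = 0  ⇒  r_C1 = 2 or 10
2. given r_C1 > 38/7: keep 10

10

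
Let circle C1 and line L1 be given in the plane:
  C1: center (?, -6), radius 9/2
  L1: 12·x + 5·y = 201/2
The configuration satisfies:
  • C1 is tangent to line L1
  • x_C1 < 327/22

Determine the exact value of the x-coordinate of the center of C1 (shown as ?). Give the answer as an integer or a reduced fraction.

1. [C1‖L1]  x_C1² − (87/4)x_C1 + 189/2 = 0  ⇒  x_C1 = 6 or 63/4
2. given x_C1 < 327/22: keep 6

6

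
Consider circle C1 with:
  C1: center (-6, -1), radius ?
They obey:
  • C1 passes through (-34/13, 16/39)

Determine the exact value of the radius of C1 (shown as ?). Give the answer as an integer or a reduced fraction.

1. [C1∋P]  r_C1² − 121/9 = 0  ⇒  r_C1 = 11/3 (r>0 drops 1)

11/3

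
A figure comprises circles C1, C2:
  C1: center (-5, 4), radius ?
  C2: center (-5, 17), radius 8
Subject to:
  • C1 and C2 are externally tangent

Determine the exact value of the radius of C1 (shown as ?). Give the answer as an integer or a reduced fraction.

1. [ext C1·C2]  r_C1² + 16r_C1 − 105 = 0  ⇒  r_C1 = 5 (r>0 drops 1)

5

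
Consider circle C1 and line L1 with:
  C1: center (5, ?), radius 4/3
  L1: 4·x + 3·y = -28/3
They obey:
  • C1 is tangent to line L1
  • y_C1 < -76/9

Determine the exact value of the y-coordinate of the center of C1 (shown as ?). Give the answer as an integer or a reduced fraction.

-12

1. [C1‖L1]  y_C1² + (176/9)y_C1 + 272/3 = 0  ⇒  y_C1 = -12 or -68/9
2. given y_C1 < -76/9: keep -12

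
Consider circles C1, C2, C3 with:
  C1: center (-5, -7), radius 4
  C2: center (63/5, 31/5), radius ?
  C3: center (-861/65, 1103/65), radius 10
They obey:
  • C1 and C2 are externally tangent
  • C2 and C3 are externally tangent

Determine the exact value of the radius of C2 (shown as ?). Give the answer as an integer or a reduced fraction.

1. [ext C1·C2]  r_C2² + 8r_C2 − 468 = 0  ⇒  r_C2 = 18 (r>0 drops 1)
2. [ext C2·C3]  r_C2² + 20r_C2 − 684 = 0  ⇒  r_C2 = 18 (r>0 drops 1)

18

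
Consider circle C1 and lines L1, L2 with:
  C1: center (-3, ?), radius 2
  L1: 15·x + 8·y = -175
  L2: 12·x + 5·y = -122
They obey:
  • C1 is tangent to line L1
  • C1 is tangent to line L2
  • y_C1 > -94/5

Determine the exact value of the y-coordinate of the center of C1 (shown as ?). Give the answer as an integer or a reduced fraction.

1. [C1‖L1]  y_C1² + (65/2)y_C1 + 246 = 0  ⇒  y_C1 = -41/2 or -12
2. [C1‖L2]  y_C1² + (172/5)y_C1 + 1344/5 = 0  ⇒  y_C1 = -112/5 or -12

-12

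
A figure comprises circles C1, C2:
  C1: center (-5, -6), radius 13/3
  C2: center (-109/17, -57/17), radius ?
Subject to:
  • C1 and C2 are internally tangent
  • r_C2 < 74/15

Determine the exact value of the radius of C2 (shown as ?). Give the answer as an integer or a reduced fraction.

1. [int C1,C2]  r_C2² − (26/3)r_C2 + 88/9 = 0  ⇒  r_C2 = 4/3 or 22/3
2. given r_C2 < 74/15: keep 4/3

4/3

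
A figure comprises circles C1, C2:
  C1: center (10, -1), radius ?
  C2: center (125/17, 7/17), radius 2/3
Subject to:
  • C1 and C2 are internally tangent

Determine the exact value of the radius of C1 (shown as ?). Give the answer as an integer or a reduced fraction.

11/3

1. [int C1,C2]  r_C1² − (4/3)r_C1 − 77/9 = 0  ⇒  r_C1 = 11/3 (r>0 drops 1)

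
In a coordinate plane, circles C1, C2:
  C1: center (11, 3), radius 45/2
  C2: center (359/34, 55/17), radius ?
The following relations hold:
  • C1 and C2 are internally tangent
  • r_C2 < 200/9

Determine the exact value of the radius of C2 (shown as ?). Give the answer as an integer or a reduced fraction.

22

1. [int C1,C2]  r_C2² − 45r_C2 + 506 = 0  ⇒  r_C2 = 22 or 23
2. given r_C2 < 200/9: keep 22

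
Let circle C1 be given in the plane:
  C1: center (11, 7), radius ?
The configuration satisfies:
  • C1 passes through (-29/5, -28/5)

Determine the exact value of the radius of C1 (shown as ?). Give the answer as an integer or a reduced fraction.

21

1. [C1∋P]  r_C1² − 441 = 0  ⇒  r_C1 = 21 (r>0 drops 1)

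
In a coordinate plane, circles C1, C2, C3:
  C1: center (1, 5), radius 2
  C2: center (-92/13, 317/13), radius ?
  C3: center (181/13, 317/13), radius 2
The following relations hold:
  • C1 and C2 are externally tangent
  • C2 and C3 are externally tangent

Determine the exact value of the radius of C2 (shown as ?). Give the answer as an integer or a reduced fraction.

1. [ext C1·C2]  r_C2² + 4r_C2 − 437 = 0  ⇒  r_C2 = 19 (r>0 drops 1)
2. [ext C2·C3]  r_C2² + 4r_C2 − 437 = 0  ⇒  r_C2 = 19 (r>0 drops 1)

19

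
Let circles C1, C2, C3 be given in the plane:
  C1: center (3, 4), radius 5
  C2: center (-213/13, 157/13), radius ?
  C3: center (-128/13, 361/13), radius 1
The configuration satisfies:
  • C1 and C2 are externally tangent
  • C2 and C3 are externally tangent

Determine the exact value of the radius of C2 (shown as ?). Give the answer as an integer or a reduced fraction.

1. [ext C1·C2]  r_C2² + 10r_C2 − 416 = 0  ⇒  r_C2 = 16 (r>0 drops 1)
2. [ext C2·C3]  r_C2² + 2r_C2 − 288 = 0  ⇒  r_C2 = 16 (r>0 drops 1)

16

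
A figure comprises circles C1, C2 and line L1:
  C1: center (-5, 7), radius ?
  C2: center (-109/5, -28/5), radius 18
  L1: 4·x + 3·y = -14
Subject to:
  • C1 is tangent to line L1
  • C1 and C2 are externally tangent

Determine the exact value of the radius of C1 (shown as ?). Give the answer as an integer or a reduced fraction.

3

1. [C1‖L1]  r_C1² − 9 = 0  ⇒  r_C1 = 3 (r>0 drops 1)
2. [ext C1·C2]  r_C1² + 36r_C1 − 117 = 0  ⇒  r_C1 = 3 (r>0 drops 1)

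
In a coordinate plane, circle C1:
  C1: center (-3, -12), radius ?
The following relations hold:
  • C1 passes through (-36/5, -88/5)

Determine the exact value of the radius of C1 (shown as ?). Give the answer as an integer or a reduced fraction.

1. [C1∋P]  r_C1² − 49 = 0  ⇒  r_C1 = 7 (r>0 drops 1)

7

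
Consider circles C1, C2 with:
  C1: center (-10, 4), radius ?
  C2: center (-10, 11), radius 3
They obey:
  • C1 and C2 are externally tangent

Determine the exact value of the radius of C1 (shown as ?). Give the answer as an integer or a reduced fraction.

4

1. [ext C1·C2]  r_C1² + 6r_C1 − 40 = 0  ⇒  r_C1 = 4 (r>0 drops 1)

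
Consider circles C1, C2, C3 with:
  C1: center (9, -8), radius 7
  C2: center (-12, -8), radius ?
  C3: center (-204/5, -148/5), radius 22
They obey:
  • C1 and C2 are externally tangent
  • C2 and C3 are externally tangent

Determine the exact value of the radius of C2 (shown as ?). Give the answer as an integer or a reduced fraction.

1. [ext C1·C2]  r_C2² + 14r_C2 − 392 = 0  ⇒  r_C2 = 14 (r>0 drops 1)
2. [ext C2·C3]  r_C2² + 44r_C2 − 812 = 0  ⇒  r_C2 = 14 (r>0 drops 1)

14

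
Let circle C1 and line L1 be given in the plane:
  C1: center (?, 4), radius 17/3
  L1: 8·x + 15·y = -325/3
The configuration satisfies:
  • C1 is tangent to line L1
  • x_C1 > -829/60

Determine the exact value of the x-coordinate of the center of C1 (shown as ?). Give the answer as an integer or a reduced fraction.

1. [C1‖L1]  x_C1² + (505/12)x_C1 + 1191/4 = 0  ⇒  x_C1 = -397/12 or -9
2. given x_C1 > -829/60: keep -9

-9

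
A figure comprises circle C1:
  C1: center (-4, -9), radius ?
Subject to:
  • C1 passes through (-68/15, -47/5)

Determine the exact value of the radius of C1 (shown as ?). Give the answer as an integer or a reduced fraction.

1. [C1∋P]  r_C1² − 4/9 = 0  ⇒  r_C1 = 2/3 (r>0 drops 1)

2/3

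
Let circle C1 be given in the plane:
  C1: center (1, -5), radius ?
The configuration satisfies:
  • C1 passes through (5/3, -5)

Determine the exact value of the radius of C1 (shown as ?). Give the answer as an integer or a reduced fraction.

1. [C1∋P]  r_C1² − 4/9 = 0  ⇒  r_C1 = 2/3 (r>0 drops 1)

2/3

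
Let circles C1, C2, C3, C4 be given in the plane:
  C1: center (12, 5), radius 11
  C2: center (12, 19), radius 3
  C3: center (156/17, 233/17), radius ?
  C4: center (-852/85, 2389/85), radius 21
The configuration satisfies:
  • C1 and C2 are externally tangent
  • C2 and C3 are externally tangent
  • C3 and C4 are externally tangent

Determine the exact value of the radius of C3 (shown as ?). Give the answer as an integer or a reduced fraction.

1. [ext C2·C3]  r_C3² + 6r_C3 − 27 = 0  ⇒  r_C3 = 3 (r>0 drops 1)
2. [ext C3·C4]  r_C3² + 42r_C3 − 135 = 0  ⇒  r_C3 = 3 (r>0 drops 1)

3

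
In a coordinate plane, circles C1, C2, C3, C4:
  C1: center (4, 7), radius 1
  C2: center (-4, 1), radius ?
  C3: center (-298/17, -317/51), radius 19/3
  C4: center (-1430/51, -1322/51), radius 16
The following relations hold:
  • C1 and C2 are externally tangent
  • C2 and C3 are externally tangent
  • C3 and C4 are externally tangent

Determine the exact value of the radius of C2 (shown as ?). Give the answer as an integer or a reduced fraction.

9

1. [ext C1·C2]  r_C2² + 2r_C2 − 99 = 0  ⇒  r_C2 = 9 (r>0 drops 1)
2. [ext C2·C3]  r_C2² + (38/3)r_C2 − 195 = 0  ⇒  r_C2 = 9 (r>0 drops 1)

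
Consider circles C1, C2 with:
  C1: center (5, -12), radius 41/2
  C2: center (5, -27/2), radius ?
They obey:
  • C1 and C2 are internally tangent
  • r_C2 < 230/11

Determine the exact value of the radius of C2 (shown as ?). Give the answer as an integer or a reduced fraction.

19

1. [int C1,C2]  r_C2² − 41r_C2 + 418 = 0  ⇒  r_C2 = 19 or 22
2. given r_C2 < 230/11: keep 19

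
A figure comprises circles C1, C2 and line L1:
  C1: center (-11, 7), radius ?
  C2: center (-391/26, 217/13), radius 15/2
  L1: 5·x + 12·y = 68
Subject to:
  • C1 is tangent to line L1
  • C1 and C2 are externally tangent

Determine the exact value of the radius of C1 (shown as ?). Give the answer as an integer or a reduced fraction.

3

1. [C1‖L1]  r_C1² − 9 = 0  ⇒  r_C1 = 3 (r>0 drops 1)
2. [ext C1·C2]  r_C1² + 15r_C1 − 54 = 0  ⇒  r_C1 = 3 (r>0 drops 1)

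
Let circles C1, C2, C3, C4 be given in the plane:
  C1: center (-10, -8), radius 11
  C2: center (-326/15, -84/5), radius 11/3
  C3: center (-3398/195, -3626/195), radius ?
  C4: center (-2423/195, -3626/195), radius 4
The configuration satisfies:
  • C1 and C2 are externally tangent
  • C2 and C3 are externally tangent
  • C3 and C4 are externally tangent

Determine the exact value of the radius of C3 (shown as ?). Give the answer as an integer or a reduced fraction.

1

1. [ext C2·C3]  r_C3² + (22/3)r_C3 − 25/3 = 0  ⇒  r_C3 = 1 (r>0 drops 1)
2. [ext C3·C4]  r_C3² + 8r_C3 − 9 = 0  ⇒  r_C3 = 1 (r>0 drops 1)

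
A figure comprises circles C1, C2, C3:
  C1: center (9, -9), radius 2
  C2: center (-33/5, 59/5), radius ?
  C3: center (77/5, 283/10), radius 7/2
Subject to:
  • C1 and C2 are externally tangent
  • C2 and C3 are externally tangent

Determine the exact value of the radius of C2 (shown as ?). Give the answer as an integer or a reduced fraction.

24

1. [ext C1·C2]  r_C2² + 4r_C2 − 672 = 0  ⇒  r_C2 = 24 (r>0 drops 1)
2. [ext C2·C3]  r_C2² + 7r_C2 − 744 = 0  ⇒  r_C2 = 24 (r>0 drops 1)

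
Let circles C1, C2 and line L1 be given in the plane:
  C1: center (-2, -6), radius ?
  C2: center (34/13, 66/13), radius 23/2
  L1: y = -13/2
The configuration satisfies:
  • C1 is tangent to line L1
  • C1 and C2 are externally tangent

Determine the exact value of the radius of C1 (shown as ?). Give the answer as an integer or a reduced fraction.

1. [C1‖L1]  r_C1² − 1/4 = 0  ⇒  r_C1 = 1/2 (r>0 drops 1)
2. [ext C1·C2]  r_C1² + 23r_C1 − 47/4 = 0  ⇒  r_C1 = 1/2 (r>0 drops 1)

1/2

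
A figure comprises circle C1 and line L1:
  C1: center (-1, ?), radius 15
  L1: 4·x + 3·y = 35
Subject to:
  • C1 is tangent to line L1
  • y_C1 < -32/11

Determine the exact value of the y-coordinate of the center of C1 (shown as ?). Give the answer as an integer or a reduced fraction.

1. [C1‖L1]  y_C1² − 26y_C1 − 456 = 0  ⇒  y_C1 = -12 or 38
2. given y_C1 < -32/11: keep -12

-12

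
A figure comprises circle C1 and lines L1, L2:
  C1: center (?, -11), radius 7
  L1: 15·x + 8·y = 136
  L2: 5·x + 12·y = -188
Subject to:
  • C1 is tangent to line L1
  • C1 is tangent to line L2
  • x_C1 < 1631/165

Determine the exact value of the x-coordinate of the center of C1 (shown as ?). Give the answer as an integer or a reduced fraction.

1. [C1‖L1]  x_C1² − (448/15)x_C1 + 2401/15 = 0  ⇒  x_C1 = 7 or 343/15
2. [C1‖L2]  x_C1² + (112/5)x_C1 − 1029/5 = 0  ⇒  x_C1 = -147/5 or 7

7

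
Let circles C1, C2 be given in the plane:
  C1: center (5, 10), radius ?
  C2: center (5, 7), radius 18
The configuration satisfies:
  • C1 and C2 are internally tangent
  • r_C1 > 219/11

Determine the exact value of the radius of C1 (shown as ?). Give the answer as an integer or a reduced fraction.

21

1. [int C1,C2]  r_C1² − 36r_C1 + 315 = 0  ⇒  r_C1 = 15 or 21
2. given r_C1 > 219/11: keep 21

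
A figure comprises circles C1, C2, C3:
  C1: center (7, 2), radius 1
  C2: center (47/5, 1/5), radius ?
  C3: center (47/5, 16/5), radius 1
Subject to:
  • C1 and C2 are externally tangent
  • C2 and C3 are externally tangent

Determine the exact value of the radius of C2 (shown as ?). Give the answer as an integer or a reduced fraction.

2

1. [ext C1·C2]  r_C2² + 2r_C2 − 8 = 0  ⇒  r_C2 = 2 (r>0 drops 1)
2. [ext C2·C3]  r_C2² + 2r_C2 − 8 = 0  ⇒  r_C2 = 2 (r>0 drops 1)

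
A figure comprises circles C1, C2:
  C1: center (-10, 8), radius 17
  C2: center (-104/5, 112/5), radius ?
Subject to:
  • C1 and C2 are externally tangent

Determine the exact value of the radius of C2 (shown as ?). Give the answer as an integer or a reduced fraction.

1

1. [ext C1·C2]  r_C2² + 34r_C2 − 35 = 0  ⇒  r_C2 = 1 (r>0 drops 1)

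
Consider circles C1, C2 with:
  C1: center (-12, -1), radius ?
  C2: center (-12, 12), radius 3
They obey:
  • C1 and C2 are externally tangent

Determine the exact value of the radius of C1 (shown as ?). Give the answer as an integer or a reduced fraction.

1. [ext C1·C2]  r_C1² + 6r_C1 − 160 = 0  ⇒  r_C1 = 10 (r>0 drops 1)

10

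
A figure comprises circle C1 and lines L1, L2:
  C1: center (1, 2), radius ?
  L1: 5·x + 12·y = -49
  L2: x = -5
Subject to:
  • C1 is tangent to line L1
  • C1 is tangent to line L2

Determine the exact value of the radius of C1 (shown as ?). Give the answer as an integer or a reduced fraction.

1. [C1‖L1]  r_C1² − 36 = 0  ⇒  r_C1 = 6 (r>0 drops 1)
2. [C1‖L2]  r_C1² − 36 = 0  ⇒  r_C1 = 6 (r>0 drops 1)

6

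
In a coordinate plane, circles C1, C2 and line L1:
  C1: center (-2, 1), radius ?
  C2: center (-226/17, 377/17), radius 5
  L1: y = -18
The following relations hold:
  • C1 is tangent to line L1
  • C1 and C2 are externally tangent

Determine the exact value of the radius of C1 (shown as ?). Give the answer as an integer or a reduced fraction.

1. [C1‖L1]  r_C1² − 361 = 0  ⇒  r_C1 = 19 (r>0 drops 1)
2. [ext C1·C2]  r_C1² + 10r_C1 − 551 = 0  ⇒  r_C1 = 19 (r>0 drops 1)

19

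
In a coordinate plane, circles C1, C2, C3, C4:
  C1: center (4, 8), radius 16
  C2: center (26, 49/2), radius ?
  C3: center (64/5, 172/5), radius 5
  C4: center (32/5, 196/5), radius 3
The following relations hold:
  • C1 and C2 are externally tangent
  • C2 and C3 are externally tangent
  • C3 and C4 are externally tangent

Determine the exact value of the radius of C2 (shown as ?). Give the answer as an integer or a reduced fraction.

1. [ext C1·C2]  r_C2² + 32r_C2 − 2001/4 = 0  ⇒  r_C2 = 23/2 (r>0 drops 1)
2. [ext C2·C3]  r_C2² + 10r_C2 − 989/4 = 0  ⇒  r_C2 = 23/2 (r>0 drops 1)

23/2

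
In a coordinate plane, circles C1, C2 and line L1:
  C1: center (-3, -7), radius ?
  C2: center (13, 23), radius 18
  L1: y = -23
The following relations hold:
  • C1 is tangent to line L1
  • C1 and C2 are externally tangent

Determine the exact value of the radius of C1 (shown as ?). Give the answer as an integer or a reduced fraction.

1. [C1‖L1]  r_C1² − 256 = 0  ⇒  r_C1 = 16 (r>0 drops 1)
2. [ext C1·C2]  r_C1² + 36r_C1 − 832 = 0  ⇒  r_C1 = 16 (r>0 drops 1)

16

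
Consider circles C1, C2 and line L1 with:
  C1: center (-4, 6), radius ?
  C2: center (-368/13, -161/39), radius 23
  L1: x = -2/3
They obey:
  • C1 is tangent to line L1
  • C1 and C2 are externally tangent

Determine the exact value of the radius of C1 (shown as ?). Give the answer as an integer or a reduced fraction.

1. [C1‖L1]  r_C1² − 100/9 = 0  ⇒  r_C1 = 10/3 (r>0 drops 1)
2. [ext C1·C2]  r_C1² + 46r_C1 − 1480/9 = 0  ⇒  r_C1 = 10/3 (r>0 drops 1)

10/3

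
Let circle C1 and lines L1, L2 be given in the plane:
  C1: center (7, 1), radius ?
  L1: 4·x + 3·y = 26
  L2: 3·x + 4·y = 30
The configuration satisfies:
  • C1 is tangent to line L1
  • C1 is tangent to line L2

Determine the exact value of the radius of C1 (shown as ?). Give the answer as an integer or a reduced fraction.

1

1. [C1‖L1]  r_C1² − 1 = 0  ⇒  r_C1 = 1 (r>0 drops 1)
2. [C1‖L2]  r_C1² − 1 = 0  ⇒  r_C1 = 1 (r>0 drops 1)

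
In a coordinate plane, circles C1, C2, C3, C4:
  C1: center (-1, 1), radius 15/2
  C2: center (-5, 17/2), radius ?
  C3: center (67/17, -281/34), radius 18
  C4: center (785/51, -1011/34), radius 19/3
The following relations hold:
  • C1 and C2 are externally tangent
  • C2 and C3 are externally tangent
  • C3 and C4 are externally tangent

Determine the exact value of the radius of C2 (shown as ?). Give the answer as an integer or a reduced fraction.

1. [ext C1·C2]  r_C2² + 15r_C2 − 16 = 0  ⇒  r_C2 = 1 (r>0 drops 1)
2. [ext C2·C3]  r_C2² + 36r_C2 − 37 = 0  ⇒  r_C2 = 1 (r>0 drops 1)

1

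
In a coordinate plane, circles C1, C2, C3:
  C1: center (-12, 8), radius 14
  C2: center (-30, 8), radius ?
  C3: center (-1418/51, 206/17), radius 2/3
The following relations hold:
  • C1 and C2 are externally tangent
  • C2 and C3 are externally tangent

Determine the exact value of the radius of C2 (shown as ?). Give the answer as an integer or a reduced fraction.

1. [ext C1·C2]  r_C2² + 28r_C2 − 128 = 0  ⇒  r_C2 = 4 (r>0 drops 1)
2. [ext C2·C3]  r_C2² + (4/3)r_C2 − 64/3 = 0  ⇒  r_C2 = 4 (r>0 drops 1)

4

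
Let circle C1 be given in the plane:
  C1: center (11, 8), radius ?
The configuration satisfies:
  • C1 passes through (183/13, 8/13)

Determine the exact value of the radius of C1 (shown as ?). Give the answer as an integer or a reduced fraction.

8

1. [C1∋P]  r_C1² − 64 = 0  ⇒  r_C1 = 8 (r>0 drops 1)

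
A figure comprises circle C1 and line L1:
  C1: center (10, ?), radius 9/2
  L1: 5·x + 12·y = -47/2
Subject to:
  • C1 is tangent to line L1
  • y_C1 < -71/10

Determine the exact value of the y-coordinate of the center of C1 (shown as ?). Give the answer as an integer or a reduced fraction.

-11

1. [C1‖L1]  y_C1² + (49/4)y_C1 + 55/4 = 0  ⇒  y_C1 = -11 or -5/4
2. given y_C1 < -71/10: keep -11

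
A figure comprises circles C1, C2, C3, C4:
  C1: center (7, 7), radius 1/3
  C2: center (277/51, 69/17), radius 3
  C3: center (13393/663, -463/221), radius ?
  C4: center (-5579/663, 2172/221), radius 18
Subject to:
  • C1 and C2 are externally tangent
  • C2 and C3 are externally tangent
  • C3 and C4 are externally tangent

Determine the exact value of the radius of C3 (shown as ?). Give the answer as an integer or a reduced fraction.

1. [ext C2·C3]  r_C3² + 6r_C3 − 247 = 0  ⇒  r_C3 = 13 (r>0 drops 1)
2. [ext C3·C4]  r_C3² + 36r_C3 − 637 = 0  ⇒  r_C3 = 13 (r>0 drops 1)

13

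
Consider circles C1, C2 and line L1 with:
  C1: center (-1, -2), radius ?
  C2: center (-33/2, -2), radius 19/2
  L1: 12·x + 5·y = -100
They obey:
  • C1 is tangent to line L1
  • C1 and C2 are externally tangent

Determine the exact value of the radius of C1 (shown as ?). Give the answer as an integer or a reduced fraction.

1. [C1‖L1]  r_C1² − 36 = 0  ⇒  r_C1 = 6 (r>0 drops 1)
2. [ext C1·C2]  r_C1² + 19r_C1 − 150 = 0  ⇒  r_C1 = 6 (r>0 drops 1)

6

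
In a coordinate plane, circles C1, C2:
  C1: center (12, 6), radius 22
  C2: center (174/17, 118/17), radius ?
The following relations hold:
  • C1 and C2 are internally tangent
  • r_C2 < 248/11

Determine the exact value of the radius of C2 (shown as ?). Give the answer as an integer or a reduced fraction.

1. [int C1,C2]  r_C2² − 44r_C2 + 480 = 0  ⇒  r_C2 = 20 or 24
2. given r_C2 < 248/11: keep 20

20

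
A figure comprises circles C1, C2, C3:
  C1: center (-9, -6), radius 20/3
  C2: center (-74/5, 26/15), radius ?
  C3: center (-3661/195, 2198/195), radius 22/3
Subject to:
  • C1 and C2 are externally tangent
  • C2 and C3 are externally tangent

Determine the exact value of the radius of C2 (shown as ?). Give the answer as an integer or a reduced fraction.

3

1. [ext C1·C2]  r_C2² + (40/3)r_C2 − 49 = 0  ⇒  r_C2 = 3 (r>0 drops 1)
2. [ext C2·C3]  r_C2² + (44/3)r_C2 − 53 = 0  ⇒  r_C2 = 3 (r>0 drops 1)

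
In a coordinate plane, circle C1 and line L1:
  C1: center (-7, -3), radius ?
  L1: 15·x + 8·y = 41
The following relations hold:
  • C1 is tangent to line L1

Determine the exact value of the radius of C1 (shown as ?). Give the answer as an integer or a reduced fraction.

10

1. [C1‖L1]  r_C1² − 100 = 0  ⇒  r_C1 = 10 (r>0 drops 1)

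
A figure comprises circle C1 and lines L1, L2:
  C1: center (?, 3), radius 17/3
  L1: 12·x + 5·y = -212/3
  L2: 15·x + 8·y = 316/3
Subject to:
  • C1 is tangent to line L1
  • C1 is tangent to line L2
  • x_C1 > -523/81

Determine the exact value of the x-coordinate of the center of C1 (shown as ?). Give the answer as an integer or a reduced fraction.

1. [C1‖L1]  x_C1² + (257/18)x_C1 + 239/18 = 0  ⇒  x_C1 = -239/18 or -1
2. [C1‖L2]  x_C1² − (488/45)x_C1 − 533/45 = 0  ⇒  x_C1 = -1 or 533/45

-1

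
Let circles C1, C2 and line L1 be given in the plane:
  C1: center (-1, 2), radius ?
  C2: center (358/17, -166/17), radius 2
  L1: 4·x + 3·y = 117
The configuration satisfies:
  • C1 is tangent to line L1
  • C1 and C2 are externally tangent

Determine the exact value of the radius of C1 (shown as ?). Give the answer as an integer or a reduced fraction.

23

1. [C1‖L1]  r_C1² − 529 = 0  ⇒  r_C1 = 23 (r>0 drops 1)
2. [ext C1·C2]  r_C1² + 4r_C1 − 621 = 0  ⇒  r_C1 = 23 (r>0 drops 1)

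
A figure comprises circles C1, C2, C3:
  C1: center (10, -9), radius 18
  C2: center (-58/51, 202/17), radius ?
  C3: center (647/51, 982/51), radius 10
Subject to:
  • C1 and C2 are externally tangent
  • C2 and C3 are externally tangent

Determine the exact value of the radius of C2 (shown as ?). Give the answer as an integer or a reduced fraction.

17/3

1. [ext C1·C2]  r_C2² + 36r_C2 − 2125/9 = 0  ⇒  r_C2 = 17/3 (r>0 drops 1)
2. [ext C2·C3]  r_C2² + 20r_C2 − 1309/9 = 0  ⇒  r_C2 = 17/3 (r>0 drops 1)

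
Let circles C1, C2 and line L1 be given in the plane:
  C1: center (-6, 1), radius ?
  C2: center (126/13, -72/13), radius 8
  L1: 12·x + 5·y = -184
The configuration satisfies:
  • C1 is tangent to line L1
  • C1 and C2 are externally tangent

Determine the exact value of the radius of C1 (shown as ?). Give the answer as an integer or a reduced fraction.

9

1. [C1‖L1]  r_C1² − 81 = 0  ⇒  r_C1 = 9 (r>0 drops 1)
2. [ext C1·C2]  r_C1² + 16r_C1 − 225 = 0  ⇒  r_C1 = 9 (r>0 drops 1)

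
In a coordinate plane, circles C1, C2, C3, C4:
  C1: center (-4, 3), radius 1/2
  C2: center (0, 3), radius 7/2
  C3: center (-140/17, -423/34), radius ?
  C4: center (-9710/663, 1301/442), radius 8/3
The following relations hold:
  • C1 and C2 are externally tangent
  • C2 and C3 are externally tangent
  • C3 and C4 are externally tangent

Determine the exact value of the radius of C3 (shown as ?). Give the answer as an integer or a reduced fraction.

14

1. [ext C2·C3]  r_C3² + 7r_C3 − 294 = 0  ⇒  r_C3 = 14 (r>0 drops 1)
2. [ext C3·C4]  r_C3² + (16/3)r_C3 − 812/3 = 0  ⇒  r_C3 = 14 (r>0 drops 1)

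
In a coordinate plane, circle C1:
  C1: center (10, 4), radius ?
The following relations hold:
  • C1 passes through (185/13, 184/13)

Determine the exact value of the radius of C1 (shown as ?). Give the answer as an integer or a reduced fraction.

11

1. [C1∋P]  r_C1² − 121 = 0  ⇒  r_C1 = 11 (r>0 drops 1)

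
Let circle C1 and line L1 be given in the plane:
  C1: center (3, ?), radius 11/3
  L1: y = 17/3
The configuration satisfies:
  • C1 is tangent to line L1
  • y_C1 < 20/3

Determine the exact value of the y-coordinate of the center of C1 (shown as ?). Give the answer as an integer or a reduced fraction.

2

1. [C1‖L1]  y_C1² − (34/3)y_C1 + 56/3 = 0  ⇒  y_C1 = 2 or 28/3
2. given y_C1 < 20/3: keep 2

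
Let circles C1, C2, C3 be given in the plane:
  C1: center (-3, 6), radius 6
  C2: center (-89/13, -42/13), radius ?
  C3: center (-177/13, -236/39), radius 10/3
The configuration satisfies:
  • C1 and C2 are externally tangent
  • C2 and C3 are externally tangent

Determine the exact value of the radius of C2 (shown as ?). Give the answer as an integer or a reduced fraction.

4

1. [ext C1·C2]  r_C2² + 12r_C2 − 64 = 0  ⇒  r_C2 = 4 (r>0 drops 1)
2. [ext C2·C3]  r_C2² + (20/3)r_C2 − 128/3 = 0  ⇒  r_C2 = 4 (r>0 drops 1)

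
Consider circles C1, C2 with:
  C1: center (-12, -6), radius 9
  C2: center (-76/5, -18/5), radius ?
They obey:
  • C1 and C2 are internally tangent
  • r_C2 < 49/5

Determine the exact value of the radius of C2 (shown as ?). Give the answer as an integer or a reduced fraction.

5

1. [int C1,C2]  r_C2² − 18r_C2 + 65 = 0  ⇒  r_C2 = 5 or 13
2. given r_C2 < 49/5: keep 5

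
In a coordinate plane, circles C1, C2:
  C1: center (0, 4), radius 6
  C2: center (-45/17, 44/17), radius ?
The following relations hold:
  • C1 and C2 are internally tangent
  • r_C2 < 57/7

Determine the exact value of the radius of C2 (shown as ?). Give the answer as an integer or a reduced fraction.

1. [int C1,C2]  r_C2² − 12r_C2 + 27 = 0  ⇒  r_C2 = 3 or 9
2. given r_C2 < 57/7: keep 3

3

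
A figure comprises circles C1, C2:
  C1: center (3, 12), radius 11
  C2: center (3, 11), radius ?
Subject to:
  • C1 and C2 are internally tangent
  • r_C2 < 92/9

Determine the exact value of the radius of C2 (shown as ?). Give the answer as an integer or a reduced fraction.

1. [int C1,C2]  r_C2² − 22r_C2 + 120 = 0  ⇒  r_C2 = 10 or 12
2. given r_C2 < 92/9: keep 10

10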